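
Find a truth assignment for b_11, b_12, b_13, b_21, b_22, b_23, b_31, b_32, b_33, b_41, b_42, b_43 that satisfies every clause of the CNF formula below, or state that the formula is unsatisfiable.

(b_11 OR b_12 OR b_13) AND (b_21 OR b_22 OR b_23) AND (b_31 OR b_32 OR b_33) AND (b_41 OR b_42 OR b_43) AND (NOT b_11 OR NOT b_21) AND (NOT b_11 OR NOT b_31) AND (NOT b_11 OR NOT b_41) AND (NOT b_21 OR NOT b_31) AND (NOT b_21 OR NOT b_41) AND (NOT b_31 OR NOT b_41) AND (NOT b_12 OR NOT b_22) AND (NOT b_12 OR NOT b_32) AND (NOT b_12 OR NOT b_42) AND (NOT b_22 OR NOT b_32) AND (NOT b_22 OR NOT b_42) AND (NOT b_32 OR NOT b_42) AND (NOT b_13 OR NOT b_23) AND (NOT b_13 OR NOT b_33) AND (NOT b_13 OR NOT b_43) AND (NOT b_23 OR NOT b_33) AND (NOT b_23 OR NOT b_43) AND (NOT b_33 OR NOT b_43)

Branch on b_11: set b_11 = false.
Branch on b_12: set b_12 = true.
The clause (NOT b_22) is unit, so b_22 = false.
The clause (NOT b_32) is unit, so b_32 = false.
The clause (NOT b_42) is unit, so b_42 = false.
Branch on b_21: set b_21 = true.
The clause (NOT b_31) is unit, so b_31 = false.
The clause (b_33) is unit, so b_33 = true.
The clause (NOT b_41) is unit, so b_41 = false.
The clause (b_43) is unit, so b_43 = true.
That conflicts with the unit clause (NOT b_43).
Undo b_21 and try b_21 = false.
The clause (b_23) is unit, so b_23 = true.
The clause (NOT b_13) is unit, so b_13 = false.
The clause (NOT b_33) is unit, so b_33 = false.
The clause (b_31) is unit, so b_31 = true.
The clause (NOT b_41) is unit, so b_41 = false.
The clause (b_43) is unit, so b_43 = true.
That conflicts with the unit clause (NOT b_43).
Either choice for b_21 ends in contradiction.
Undo b_12 and try b_12 = false.
The clause (b_13) is unit, so b_13 = true.
The clause (NOT b_23) is unit, so b_23 = false.
The clause (NOT b_33) is unit, so b_33 = false.
The clause (NOT b_43) is unit, so b_43 = false.
Branch on b_21: set b_21 = true.
The clause (NOT b_31) is unit, so b_31 = false.
The clause (b_32) is unit, so b_32 = true.
The clause (NOT b_41) is unit, so b_41 = false.
The clause (b_42) is unit, so b_42 = true.
That conflicts with the unit clause (NOT b_42).
Undo b_21 and try b_21 = false.
The clause (b_22) is unit, so b_22 = true.
The clause (NOT b_32) is unit, so b_32 = false.
The clause (b_31) is unit, so b_31 = true.
The clause (NOT b_41) is unit, so b_41 = false.
The clause (b_42) is unit, so b_42 = true.
That conflicts with the unit clause (NOT b_42).
Either choice for b_21 ends in contradiction.
Either choice for b_12 ends in contradiction.
Undo b_11 and try b_11 = true.
The clause (NOT b_21) is unit, so b_21 = false.
The clause (NOT b_31) is unit, so b_31 = false.
The clause (NOT b_41) is unit, so b_41 = false.
Branch on b_22: set b_22 = true.
The clause (NOT b_12) is unit, so b_12 = false.
The clause (NOT b_32) is unit, so b_32 = false.
The clause (b_33) is unit, so b_33 = true.
The clause (NOT b_42) is unit, so b_42 = false.
The clause (b_43) is unit, so b_43 = true.
That conflicts with the unit clause (NOT b_43).
Undo b_22 and try b_22 = false.
The clause (b_23) is unit, so b_23 = true.
The clause (NOT b_13) is unit, so b_13 = false.
The clause (NOT b_33) is unit, so b_33 = false.
The clause (b_32) is unit, so b_32 = true.
The clause (NOT b_12) is unit, so b_12 = false.
The clause (NOT b_42) is unit, so b_42 = false.
The clause (b_43) is unit, so b_43 = true.
That conflicts with the unit clause (NOT b_43).
Either choice for b_22 ends in contradiction.
Either choice for b_11 ends in contradiction.

UNSATISFIABLE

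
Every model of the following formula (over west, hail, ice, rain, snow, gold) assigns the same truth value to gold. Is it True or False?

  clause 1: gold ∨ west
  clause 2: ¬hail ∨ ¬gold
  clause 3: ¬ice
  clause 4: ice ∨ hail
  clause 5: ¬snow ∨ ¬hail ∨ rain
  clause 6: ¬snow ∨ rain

False

Suppose gold = True.
From the singleton clause (¬hail), hail = False.
From the singleton clause (¬ice), ice = False.
Now (ice) is unsatisfied and unit — conflict.
So every satisfying assignment has gold = False.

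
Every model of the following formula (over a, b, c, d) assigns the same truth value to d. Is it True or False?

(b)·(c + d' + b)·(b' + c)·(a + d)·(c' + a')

True

Suppose d = 0.
Unit clause (b) forces b = 1.
Unit clause (c) forces c = 1.
Unit clause (a) forces a = 1.
But (a') is also a unit clause — contradiction.
So every satisfying assignment has d = True.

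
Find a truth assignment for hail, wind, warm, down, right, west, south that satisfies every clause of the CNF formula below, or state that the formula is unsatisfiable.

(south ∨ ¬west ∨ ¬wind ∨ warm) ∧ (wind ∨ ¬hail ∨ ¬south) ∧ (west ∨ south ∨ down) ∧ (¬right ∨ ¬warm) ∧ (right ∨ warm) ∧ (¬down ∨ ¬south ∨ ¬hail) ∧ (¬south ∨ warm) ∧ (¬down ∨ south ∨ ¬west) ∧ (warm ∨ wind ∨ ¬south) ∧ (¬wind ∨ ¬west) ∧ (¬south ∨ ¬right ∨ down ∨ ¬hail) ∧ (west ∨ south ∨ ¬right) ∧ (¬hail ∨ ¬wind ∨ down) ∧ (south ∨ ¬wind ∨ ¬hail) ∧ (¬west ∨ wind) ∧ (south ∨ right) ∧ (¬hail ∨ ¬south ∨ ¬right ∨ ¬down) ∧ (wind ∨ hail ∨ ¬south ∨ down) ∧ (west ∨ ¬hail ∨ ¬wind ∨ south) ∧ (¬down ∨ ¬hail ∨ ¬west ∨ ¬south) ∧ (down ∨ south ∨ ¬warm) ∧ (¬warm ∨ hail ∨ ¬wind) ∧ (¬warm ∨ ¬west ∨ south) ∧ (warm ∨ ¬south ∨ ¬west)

Suppose right = False.
The clause (warm) is unit, so warm = True.
The clause (south) is unit, so south = True.
Suppose wind = False.
The clause (¬hail) is unit, so hail = False.
The clause (¬west) is unit, so west = False.
The clause (down) is unit, so down = True.
Every clause now holds.

hail=False,  wind=False,  warm=True,  down=True,  right=False,  west=False,  south=True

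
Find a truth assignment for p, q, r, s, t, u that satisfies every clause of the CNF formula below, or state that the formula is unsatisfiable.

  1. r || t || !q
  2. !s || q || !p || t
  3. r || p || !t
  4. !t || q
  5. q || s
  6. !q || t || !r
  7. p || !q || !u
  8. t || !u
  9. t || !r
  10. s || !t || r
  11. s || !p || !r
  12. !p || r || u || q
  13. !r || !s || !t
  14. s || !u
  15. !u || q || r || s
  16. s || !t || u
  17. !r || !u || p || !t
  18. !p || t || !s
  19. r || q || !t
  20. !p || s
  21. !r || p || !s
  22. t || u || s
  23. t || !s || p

p: true; q: true; r: false; s: true; t: true; u: true

Case t = true:
(q) alone gives q = true.
Case r = false:
(p) alone gives p = true.
(s) alone gives s = true.
Every clause is now satisfied; u is unconstrained.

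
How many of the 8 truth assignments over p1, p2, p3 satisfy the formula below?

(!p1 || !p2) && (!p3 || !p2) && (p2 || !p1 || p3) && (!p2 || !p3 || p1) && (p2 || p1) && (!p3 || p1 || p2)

There are 2^3 = 8 truth assignments over (p1, p2, p3).
Split on p1. With p1 = true, the clauses containing p1 are satisfied and !p1 drops from the rest; 1 of the 2^2 = 4 assignments to the other variables satisfy what remains.
With p1 = false, by the same count on the reduced clause set, 1 assignment works.
(One model: p1=F, p2=T, p3=F.)
Total: 1 + 1 = 2.

2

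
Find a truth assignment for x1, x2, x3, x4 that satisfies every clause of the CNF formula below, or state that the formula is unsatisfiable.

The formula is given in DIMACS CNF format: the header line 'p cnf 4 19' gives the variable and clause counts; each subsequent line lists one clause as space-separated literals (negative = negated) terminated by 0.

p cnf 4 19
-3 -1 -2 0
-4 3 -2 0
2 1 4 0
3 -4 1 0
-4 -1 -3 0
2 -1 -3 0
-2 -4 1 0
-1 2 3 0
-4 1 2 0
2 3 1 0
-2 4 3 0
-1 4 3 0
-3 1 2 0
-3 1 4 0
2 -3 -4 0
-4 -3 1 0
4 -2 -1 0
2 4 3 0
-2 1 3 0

UNSATISFIABLE

Branch on x3: set x3 = False.
Branch on x4: set x4 = False.
The clause (¬x2) is unit, so x2 = False.
That conflicts with the unit clause (x2).
Backtrack on x4: now try x4 = True.
The clause (¬x2) is unit, so x2 = False.
The clause (x1) is unit, so x1 = True.
That conflicts with the unit clause (¬x1).
Either choice for x4 ends in contradiction.
Backtrack on x3: now try x3 = True.
Branch on x1: set x1 = False.
The clause (x2) is unit, so x2 = True.
The clause (¬x4) is unit, so x4 = False.
That conflicts with the unit clause (x4).
Backtrack on x1: now try x1 = True.
The clause (¬x2) is unit, so x2 = False.
That conflicts with the unit clause (x2).
Either choice for x1 ends in contradiction.
Either choice for x3 ends in contradiction.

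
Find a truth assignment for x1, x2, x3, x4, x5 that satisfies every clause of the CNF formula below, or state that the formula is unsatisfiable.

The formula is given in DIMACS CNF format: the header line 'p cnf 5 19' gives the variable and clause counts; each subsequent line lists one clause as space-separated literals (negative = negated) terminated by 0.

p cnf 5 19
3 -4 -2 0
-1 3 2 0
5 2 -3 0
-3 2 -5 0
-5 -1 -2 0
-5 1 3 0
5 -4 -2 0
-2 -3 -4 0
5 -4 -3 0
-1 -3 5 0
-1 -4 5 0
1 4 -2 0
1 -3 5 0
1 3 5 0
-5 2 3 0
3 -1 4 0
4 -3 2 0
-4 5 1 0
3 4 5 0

UNSATISFIABLE

Case x3 = True:
Case x5 = True:
Unit clause (x2) forces x2 = True.
Unit clause (¬x1) forces x1 = False.
Unit clause (¬x4) forces x4 = False.
But (x4) is also a unit clause — contradiction.
Backtrack on x5: now try x5 = False.
Unit clause (x2) forces x2 = True.
Unit clause (¬x4) forces x4 = False.
Unit clause (¬x1) forces x1 = False.
But (x1) is also a unit clause — contradiction.
Both values of x5 lead to a conflict.
Backtrack on x3: now try x3 = False.
Case x4 = False:
Unit clause (¬x1) forces x1 = False.
Unit clause (¬x5) forces x5 = False.
But (x5) is also a unit clause — contradiction.
Backtrack on x4: now try x4 = True.
Unit clause (¬x2) forces x2 = False.
Unit clause (¬x1) forces x1 = False.
Unit clause (¬x5) forces x5 = False.
But (x5) is also a unit clause — contradiction.
Both values of x4 lead to a conflict.
Both values of x3 lead to a conflict.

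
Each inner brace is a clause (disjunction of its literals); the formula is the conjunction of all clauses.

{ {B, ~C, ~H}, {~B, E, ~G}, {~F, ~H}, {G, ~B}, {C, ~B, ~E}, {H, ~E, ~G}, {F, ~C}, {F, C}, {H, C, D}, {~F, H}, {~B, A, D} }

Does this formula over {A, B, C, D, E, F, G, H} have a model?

No, unsatisfiable

Case F = 0:
Unit clause (~C) forces C = 0.
But (C) is also a unit clause — contradiction.
That branch fails; take F = 1 instead.
Unit clause (~H) forces H = 0.
But (H) is also a unit clause — contradiction.
Neither F = 1 nor F = 0 works.
No assignment satisfies every clause.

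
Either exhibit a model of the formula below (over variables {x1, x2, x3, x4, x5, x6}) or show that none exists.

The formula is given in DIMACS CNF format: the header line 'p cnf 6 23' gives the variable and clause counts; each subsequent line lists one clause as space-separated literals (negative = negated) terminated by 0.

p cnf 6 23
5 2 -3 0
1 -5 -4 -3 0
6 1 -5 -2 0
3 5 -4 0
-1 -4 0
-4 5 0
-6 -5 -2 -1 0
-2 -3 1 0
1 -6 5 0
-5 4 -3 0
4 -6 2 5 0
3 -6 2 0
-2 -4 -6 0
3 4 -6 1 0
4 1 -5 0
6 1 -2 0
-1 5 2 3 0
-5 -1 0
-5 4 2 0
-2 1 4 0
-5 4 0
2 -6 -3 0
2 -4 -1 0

x1=True; x2=True; x3=False; x4=False; x5=False; x6=False

Suppose x1 = True.
From the singleton clause (¬x4), x4 = False.
From the singleton clause (¬x5), x5 = False.
Suppose x2 = True.
No clause remains; x3, x6 are free.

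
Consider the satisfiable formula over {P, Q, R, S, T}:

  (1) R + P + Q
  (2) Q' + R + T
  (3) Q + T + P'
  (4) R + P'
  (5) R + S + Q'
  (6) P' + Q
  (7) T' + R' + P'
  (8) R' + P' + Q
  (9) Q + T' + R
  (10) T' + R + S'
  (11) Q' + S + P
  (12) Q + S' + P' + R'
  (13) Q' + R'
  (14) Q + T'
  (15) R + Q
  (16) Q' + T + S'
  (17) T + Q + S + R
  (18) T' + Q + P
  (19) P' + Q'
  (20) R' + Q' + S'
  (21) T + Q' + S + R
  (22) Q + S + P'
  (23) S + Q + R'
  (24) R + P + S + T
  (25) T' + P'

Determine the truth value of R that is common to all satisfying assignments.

True

Suppose R = 0.
Unit clause (P') forces P = 0.
Unit clause (Q) forces Q = 1.
Unit clause (T) forces T = 1.
Unit clause (S) forces S = 1.
That conflicts with the unit clause (S').
So every satisfying assignment has R = True.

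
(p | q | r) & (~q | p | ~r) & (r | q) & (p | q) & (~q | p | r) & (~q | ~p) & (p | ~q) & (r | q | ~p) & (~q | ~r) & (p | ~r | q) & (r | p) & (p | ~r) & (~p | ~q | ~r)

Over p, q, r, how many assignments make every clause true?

1

There are 2^3 = 8 truth assignments over (p, q, r).
Check each against the 13 clauses (columns in the order p, q, r):
  F F F  ✗ fails (p | q | r)
  F F T  ✗ fails (p | q)
  F T F  ✗ fails (~q | p | r)
  F T T  ✗ fails (~q | p | ~r)
  T F F  ✗ fails (r | q)
  T F T  ✓ satisfies all
  T T F  ✗ fails (~q | ~p)
  T T T  ✗ fails (~q | ~p)
1 of the 8 rows is a model.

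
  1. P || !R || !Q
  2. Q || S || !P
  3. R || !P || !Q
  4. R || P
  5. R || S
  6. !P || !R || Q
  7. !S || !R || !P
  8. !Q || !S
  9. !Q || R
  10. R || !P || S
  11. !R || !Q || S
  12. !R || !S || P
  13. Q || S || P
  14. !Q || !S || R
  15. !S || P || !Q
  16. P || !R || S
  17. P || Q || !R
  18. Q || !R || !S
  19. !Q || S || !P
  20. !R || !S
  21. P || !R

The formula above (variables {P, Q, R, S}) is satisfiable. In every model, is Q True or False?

False

Suppose Q = true.
From the singleton clause (!S), S = false.
From the singleton clause (R), R = true.
That conflicts with the unit clause (!R).
So every satisfying assignment has Q = False.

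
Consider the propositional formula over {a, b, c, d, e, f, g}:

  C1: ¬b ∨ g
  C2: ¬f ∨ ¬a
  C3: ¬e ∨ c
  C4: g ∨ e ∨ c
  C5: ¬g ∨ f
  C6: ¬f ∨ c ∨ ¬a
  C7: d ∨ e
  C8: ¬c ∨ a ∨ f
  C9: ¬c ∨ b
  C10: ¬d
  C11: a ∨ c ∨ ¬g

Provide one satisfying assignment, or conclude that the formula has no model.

a=False; b=True; c=True; d=False; e=True; f=True; g=True

From the singleton clause (¬d), d = False.
From the singleton clause (e), e = True.
From the singleton clause (c), c = True.
From the singleton clause (b), b = True.
From the singleton clause (g), g = True.
From the singleton clause (f), f = True.
From the singleton clause (¬a), a = False.
All clauses are satisfied.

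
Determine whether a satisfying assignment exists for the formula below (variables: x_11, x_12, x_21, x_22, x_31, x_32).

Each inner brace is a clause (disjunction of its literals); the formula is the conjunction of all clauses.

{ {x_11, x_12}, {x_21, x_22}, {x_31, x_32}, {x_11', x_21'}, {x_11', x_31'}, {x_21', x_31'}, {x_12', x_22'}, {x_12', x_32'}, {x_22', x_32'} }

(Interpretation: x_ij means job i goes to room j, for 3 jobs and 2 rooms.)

No, unsatisfiable

Try x_11 = 1.
From the singleton clause (x_21'), x_21 = 0.
From the singleton clause (x_22), x_22 = 1.
From the singleton clause (x_31'), x_31 = 0.
From the singleton clause (x_32), x_32 = 1.
Now (x_32') is unsatisfied and unit — conflict.
Backtrack on x_11: now try x_11 = 0.
From the singleton clause (x_12), x_12 = 1.
From the singleton clause (x_22'), x_22 = 0.
From the singleton clause (x_21), x_21 = 1.
From the singleton clause (x_31'), x_31 = 0.
From the singleton clause (x_32), x_32 = 1.
Now (x_32') is unsatisfied and unit — conflict.
Both values of x_11 lead to a conflict.
No assignment satisfies every clause.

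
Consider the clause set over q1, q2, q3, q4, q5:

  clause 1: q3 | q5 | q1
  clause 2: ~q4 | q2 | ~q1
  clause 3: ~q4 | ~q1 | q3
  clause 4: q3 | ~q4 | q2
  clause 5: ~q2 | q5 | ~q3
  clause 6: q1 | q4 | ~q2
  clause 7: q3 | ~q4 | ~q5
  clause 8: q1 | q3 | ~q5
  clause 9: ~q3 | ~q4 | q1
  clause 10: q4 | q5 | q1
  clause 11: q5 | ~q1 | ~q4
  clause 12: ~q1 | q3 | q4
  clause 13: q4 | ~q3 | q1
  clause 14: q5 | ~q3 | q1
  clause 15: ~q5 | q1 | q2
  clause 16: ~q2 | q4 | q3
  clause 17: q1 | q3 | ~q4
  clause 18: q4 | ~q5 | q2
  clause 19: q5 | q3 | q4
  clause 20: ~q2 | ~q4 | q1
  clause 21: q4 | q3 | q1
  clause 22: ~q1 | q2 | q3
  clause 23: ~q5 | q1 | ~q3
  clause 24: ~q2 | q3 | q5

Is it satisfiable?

Yes

Try q3 = 1.
Try q2 = 1.
From the singleton clause (q5), q5 = 1.
From the singleton clause (q1), q1 = 1.
Every clause is now satisfied; q4 is unconstrained.
A satisfying assignment: q1=1; q2=1; q3=1; q4=1; q5=1.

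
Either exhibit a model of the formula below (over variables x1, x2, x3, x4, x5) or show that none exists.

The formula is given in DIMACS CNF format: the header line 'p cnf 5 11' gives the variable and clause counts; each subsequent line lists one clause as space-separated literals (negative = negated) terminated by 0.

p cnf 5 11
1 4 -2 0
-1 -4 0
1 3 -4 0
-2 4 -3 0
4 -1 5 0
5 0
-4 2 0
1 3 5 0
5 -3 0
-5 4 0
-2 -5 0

Unit clause (x5) forces x5 = True.
Unit clause (x4) forces x4 = True.
Unit clause (¬x1) forces x1 = False.
Unit clause (x3) forces x3 = True.
Unit clause (x2) forces x2 = True.
That conflicts with the unit clause (¬x2).

UNSATISFIABLE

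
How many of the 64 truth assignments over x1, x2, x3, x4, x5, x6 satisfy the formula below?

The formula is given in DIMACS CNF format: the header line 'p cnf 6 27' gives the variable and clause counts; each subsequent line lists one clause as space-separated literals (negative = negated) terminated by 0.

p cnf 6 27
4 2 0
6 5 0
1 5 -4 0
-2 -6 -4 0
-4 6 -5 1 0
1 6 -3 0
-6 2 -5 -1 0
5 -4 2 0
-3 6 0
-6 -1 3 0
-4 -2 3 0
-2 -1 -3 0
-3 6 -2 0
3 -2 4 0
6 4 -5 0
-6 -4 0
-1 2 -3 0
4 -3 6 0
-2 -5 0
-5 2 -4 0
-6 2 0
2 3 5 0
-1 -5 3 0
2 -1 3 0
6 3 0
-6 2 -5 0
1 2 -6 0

There are 2^6 = 64 truth assignments over (x1, x2, x3, x4, x5, x6).
Split on x3. With x3 = True, the clauses containing x3 are satisfied and ¬x3 drops from the rest; 1 of the 2^5 = 32 assignments to the other variables satisfy what remains.
With x3 = False, by the same count on the reduced clause set, 0 assignments work.
(One model: x1=F, x2=T, x3=T, x4=F, x5=F, x6=T.)
Total: 1 + 0 = 1.

1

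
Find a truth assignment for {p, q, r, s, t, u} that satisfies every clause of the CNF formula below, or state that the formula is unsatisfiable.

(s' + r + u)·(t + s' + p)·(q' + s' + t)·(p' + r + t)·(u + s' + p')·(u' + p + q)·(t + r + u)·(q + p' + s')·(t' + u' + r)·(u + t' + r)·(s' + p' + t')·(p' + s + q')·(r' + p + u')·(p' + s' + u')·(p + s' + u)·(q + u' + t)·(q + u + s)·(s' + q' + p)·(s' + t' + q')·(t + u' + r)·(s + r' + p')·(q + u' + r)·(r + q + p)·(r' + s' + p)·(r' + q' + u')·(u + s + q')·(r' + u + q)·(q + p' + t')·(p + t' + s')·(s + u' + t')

Suppose s = 0.
Suppose p = 0.
Suppose u = 0.
From the singleton clause (q), q = 1.
That conflicts with the unit clause (q').
Backtrack on u: now try u = 1.
From the singleton clause (q), q = 1.
From the singleton clause (r'), r = 0.
From the singleton clause (t'), t = 0.
That conflicts with the unit clause (t).
Neither u = 1 nor u = 0 works.
Backtrack on p: now try p = 1.
From the singleton clause (q'), q = 0.
From the singleton clause (u), u = 1.
From the singleton clause (t), t = 1.
That conflicts with the unit clause (t').
Neither p = 1 nor p = 0 works.
Backtrack on s: now try s = 1.
Suppose r = 1.
From the singleton clause (p), p = 1.
From the singleton clause (u), u = 1.
That conflicts with the unit clause (u').
Backtrack on r: now try r = 0.
From the singleton clause (u), u = 1.
From the singleton clause (t'), t = 0.
That conflicts with the unit clause (t).
Neither r = 1 nor r = 0 works.
Neither s = 1 nor s = 0 works.

UNSATISFIABLE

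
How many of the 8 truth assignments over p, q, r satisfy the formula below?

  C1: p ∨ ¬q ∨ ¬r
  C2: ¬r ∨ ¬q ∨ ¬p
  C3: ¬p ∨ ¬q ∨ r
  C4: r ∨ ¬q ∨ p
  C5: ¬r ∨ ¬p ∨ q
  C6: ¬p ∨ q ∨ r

There are 2^3 = 8 truth assignments over (p, q, r).
Check each against the 6 clauses (columns in the order p, q, r):
  F F F  ✓ satisfies all
  F F T  ✓ satisfies all
  F T F  ✗ fails (r ∨ ¬q ∨ p)
  F T T  ✗ fails (p ∨ ¬q ∨ ¬r)
  T F F  ✗ fails (¬p ∨ q ∨ r)
  T F T  ✗ fails (¬r ∨ ¬p ∨ q)
  T T F  ✗ fails (¬p ∨ ¬q ∨ r)
  T T T  ✗ fails (¬r ∨ ¬q ∨ ¬p)
2 of the 8 rows are models.

2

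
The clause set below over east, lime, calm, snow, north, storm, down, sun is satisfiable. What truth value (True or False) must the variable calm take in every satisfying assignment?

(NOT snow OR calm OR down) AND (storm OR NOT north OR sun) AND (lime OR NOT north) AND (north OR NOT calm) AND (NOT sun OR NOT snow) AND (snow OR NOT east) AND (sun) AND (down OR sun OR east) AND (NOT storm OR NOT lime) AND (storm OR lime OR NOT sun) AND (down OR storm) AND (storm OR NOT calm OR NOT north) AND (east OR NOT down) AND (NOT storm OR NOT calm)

False

Suppose calm = true.
The clause (north) is unit, so north = true.
The clause (lime) is unit, so lime = true.
The clause (sun) is unit, so sun = true.
The clause (NOT snow) is unit, so snow = false.
The clause (NOT east) is unit, so east = false.
The clause (NOT storm) is unit, so storm = false.
But (storm) is also a unit clause — contradiction.
So every satisfying assignment has calm = False.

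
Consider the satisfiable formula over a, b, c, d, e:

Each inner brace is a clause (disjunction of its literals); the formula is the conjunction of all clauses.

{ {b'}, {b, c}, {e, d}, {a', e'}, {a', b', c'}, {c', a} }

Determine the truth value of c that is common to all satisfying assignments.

True

Suppose c = 0.
From the singleton clause (b'), b = 0.
That conflicts with the unit clause (b).
So every satisfying assignment has c = True.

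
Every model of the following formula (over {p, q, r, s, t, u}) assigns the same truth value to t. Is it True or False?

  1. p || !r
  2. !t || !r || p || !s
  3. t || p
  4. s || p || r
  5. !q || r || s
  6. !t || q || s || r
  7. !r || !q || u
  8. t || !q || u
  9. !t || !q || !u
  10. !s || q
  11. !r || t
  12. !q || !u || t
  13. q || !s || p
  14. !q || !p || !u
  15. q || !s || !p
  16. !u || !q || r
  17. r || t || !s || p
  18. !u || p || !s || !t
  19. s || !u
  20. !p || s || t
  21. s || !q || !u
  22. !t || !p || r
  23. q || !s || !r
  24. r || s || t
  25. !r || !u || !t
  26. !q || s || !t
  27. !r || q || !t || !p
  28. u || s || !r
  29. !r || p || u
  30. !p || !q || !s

True

Suppose t = false.
The clause (p) is unit, so p = true.
The clause (!r) is unit, so r = false.
The clause (s) is unit, so s = true.
The clause (q) is unit, so q = true.
Now (!q) is unsatisfied and unit — conflict.
So every satisfying assignment has t = True.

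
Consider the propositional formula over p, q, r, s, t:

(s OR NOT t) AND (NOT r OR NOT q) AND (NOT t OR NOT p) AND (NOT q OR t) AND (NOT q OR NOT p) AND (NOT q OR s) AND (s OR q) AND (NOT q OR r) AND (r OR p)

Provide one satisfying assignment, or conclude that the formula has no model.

Suppose s = true.
Suppose r = false.
(NOT q) alone gives q = false.
(p) alone gives p = true.
(NOT t) alone gives t = false.
This assignment satisfies each clause.

p: true, q: false, r: false, s: true, t: false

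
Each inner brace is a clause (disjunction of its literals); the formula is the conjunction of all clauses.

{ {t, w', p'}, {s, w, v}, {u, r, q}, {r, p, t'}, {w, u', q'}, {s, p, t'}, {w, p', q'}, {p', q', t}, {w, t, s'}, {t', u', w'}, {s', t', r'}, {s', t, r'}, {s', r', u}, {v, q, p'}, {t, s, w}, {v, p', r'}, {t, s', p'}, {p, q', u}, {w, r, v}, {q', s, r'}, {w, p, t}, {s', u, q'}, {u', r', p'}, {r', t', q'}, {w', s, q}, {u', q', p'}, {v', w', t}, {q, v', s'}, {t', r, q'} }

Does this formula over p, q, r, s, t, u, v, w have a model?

Try t = 0.
Try w = 1.
Unit clause (p') forces p = 0.
Unit clause (v') forces v = 0.
Try s = 0.
Unit clause (q) forces q = 1.
Unit clause (u) forces u = 1.
Unit clause (r') forces r = 0.
This assignment satisfies each clause.
A satisfying assignment: p: 0,  q: 1,  r: 0,  s: 0,  t: 0,  u: 1,  v: 0,  w: 1.

Yes, satisfiable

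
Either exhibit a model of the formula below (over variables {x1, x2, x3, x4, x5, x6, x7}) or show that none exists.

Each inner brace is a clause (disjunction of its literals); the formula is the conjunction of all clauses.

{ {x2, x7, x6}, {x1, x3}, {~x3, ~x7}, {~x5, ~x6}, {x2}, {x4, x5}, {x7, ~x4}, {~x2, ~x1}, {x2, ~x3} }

The clause (x2) is unit, so x2 = 1.
The clause (~x1) is unit, so x1 = 0.
The clause (x3) is unit, so x3 = 1.
The clause (~x7) is unit, so x7 = 0.
The clause (~x4) is unit, so x4 = 0.
The clause (x5) is unit, so x5 = 1.
The clause (~x6) is unit, so x6 = 0.
All clauses are satisfied.

x1 ↦ 0,  x2 ↦ 1,  x3 ↦ 1,  x4 ↦ 0,  x5 ↦ 1,  x6 ↦ 0,  x7 ↦ 0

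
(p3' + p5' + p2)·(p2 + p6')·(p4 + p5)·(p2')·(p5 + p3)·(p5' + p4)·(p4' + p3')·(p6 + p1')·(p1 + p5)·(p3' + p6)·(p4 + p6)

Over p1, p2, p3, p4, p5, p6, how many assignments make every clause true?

There are 2^6 = 64 truth assignments over (p1, p2, p3, p4, p5, p6).
Split on p5. With p5 = 1, the clauses containing p5 are satisfied and p5' drops from the rest; 1 of the 2^5 = 32 assignments to the other variables satisfy what remains.
With p5 = 0, by the same count on the reduced clause set, 0 assignments work.
(One model: p1=F, p2=F, p3=F, p4=T, p5=T, p6=F.)
Total: 1 + 0 = 1.

1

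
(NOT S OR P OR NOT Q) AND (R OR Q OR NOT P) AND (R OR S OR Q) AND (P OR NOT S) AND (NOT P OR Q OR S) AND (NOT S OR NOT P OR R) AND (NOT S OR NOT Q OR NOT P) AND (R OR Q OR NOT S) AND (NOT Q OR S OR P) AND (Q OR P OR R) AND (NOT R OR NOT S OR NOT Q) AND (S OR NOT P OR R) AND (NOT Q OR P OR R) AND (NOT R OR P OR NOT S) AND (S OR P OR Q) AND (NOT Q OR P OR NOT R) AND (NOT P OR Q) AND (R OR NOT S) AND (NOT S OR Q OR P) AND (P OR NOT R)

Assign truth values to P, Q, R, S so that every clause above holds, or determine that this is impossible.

Case P = true:
(Q) alone gives Q = true.
(NOT S) alone gives S = false.
(R) alone gives R = true.
This assignment satisfies each clause.

P: true, Q: true, R: true, S: false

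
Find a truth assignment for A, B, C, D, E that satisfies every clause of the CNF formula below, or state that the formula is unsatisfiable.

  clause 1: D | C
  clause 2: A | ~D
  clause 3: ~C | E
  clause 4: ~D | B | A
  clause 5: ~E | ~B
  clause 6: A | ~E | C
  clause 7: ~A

From the singleton clause (~A), A = 0.
From the singleton clause (~D), D = 0.
From the singleton clause (C), C = 1.
From the singleton clause (E), E = 1.
From the singleton clause (~B), B = 0.
All clauses are satisfied.

A=0,  B=0,  C=1,  D=0,  E=1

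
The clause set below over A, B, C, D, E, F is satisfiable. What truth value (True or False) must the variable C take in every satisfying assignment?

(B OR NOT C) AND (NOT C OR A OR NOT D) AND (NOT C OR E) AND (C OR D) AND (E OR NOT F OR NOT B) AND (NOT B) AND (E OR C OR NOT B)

False

Suppose C = true.
The clause (B) is unit, so B = true.
That conflicts with the unit clause (NOT B).
So every satisfying assignment has C = False.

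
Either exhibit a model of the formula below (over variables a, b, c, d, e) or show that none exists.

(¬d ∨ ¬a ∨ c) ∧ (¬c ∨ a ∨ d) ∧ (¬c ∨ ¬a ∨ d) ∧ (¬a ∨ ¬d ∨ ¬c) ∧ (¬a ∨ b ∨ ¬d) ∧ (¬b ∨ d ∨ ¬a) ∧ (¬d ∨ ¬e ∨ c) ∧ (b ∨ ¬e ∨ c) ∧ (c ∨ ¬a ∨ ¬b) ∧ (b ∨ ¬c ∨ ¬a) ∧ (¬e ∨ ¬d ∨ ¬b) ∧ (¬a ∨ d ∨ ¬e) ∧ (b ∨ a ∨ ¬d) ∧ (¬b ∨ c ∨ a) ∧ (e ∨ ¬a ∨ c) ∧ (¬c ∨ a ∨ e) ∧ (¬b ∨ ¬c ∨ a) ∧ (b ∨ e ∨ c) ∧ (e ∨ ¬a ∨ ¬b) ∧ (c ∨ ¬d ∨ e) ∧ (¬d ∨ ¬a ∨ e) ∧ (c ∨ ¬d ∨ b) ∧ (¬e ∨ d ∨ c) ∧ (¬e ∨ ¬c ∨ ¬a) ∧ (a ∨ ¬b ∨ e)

Branch on d: set d = False.
Branch on c: set c = False.
The clause (¬e) is unit, so e = False.
The clause (¬a) is unit, so a = False.
The clause (¬b) is unit, so b = False.
But (b) is also a unit clause — contradiction.
Undo c and try c = True.
The clause (a) is unit, so a = True.
But (¬a) is also a unit clause — contradiction.
Either choice for c ends in contradiction.
Undo d and try d = True.
Branch on a: set a = False.
The clause (b) is unit, so b = True.
The clause (¬e) is unit, so e = False.
But (e) is also a unit clause — contradiction.
Undo a and try a = True.
The clause (c) is unit, so c = True.
But (¬c) is also a unit clause — contradiction.
Either choice for a ends in contradiction.
Either choice for d ends in contradiction.

UNSATISFIABLE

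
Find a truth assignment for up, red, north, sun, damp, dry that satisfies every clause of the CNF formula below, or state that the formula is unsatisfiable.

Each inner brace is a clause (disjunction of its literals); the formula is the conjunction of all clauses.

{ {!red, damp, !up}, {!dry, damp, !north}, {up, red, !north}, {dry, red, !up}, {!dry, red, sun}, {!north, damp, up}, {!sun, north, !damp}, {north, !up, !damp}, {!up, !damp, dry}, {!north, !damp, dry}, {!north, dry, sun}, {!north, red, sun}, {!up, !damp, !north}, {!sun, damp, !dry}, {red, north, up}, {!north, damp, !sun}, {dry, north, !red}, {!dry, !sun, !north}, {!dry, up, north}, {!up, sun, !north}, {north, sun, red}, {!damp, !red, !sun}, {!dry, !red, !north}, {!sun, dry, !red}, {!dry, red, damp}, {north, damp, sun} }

Case red = false:
Case up = true:
The clause (dry) is unit, so dry = true.
The clause (sun) is unit, so sun = true.
The clause (damp) is unit, so damp = true.
The clause (north) is unit, so north = true.
But (!north) is also a unit clause — contradiction.
So up must be the other value — set up = false.
The clause (!north) is unit, so north = false.
But (north) is also a unit clause — contradiction.
Both values of up lead to a conflict.
So red must be the other value — set red = true.
Case damp = true:
The clause (!sun) is unit, so sun = false.
Case north = true:
The clause (dry) is unit, so dry = true.
But (!dry) is also a unit clause — contradiction.
So north must be the other value — set north = false.
The clause (!up) is unit, so up = false.
The clause (dry) is unit, so dry = true.
But (!dry) is also a unit clause — contradiction.
Both values of north lead to a conflict.
So damp must be the other value — set damp = false.
The clause (!up) is unit, so up = false.
The clause (!north) is unit, so north = false.
The clause (dry) is unit, so dry = true.
But (!dry) is also a unit clause — contradiction.
Both values of damp lead to a conflict.
Both values of red lead to a conflict.

UNSATISFIABLE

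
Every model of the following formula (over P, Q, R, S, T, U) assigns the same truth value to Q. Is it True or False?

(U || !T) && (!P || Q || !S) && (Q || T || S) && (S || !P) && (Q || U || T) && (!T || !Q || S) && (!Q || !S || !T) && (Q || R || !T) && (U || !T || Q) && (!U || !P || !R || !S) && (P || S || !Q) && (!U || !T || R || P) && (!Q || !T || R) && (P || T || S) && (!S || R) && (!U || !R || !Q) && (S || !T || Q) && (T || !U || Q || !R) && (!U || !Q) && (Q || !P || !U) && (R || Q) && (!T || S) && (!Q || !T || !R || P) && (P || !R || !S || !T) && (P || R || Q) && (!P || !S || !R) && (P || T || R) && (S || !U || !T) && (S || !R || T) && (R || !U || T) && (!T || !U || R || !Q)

Suppose Q = false.
(R) alone gives R = true.
Suppose U = true.
(T) alone gives T = true.
(S) alone gives S = true.
(!P) alone gives P = false.
That conflicts with the unit clause (P).
So U must be the other value — set U = false.
(!T) alone gives T = false.
That conflicts with the unit clause (T).
Neither U = true nor U = false works.
So every satisfying assignment has Q = True.

True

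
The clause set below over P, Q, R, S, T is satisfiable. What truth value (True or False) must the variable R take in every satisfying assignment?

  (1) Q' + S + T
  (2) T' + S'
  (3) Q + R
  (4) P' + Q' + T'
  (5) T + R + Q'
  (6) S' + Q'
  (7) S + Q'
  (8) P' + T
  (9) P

Suppose R = 0.
Unit clause (Q) forces Q = 1.
Unit clause (T) forces T = 1.
Unit clause (S') forces S = 0.
Now (S) is unsatisfied and unit — conflict.
So every satisfying assignment has R = True.

True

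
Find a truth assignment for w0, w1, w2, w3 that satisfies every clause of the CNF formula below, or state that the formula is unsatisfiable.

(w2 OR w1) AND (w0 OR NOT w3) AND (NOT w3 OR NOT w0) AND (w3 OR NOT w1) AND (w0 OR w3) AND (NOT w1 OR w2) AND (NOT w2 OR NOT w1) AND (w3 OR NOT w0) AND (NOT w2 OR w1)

UNSATISFIABLE

Branch on w2: set w2 = true.
Unit clause (NOT w1) forces w1 = false.
That conflicts with the unit clause (w1).
So w2 must be the other value — set w2 = false.
Unit clause (w1) forces w1 = true.
That conflicts with the unit clause (NOT w1).
Both values of w2 lead to a conflict.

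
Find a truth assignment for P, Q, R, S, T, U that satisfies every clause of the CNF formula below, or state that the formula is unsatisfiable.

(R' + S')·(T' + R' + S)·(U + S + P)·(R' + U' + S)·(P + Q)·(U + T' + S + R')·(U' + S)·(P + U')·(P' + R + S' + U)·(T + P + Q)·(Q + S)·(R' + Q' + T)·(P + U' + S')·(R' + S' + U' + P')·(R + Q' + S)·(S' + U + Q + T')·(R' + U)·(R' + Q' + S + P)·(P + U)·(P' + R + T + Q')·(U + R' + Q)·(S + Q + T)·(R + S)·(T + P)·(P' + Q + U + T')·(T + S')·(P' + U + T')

Suppose R = 0.
The clause (S) is unit, so S = 1.
The clause (T) is unit, so T = 1.
Suppose P = 1.
The clause (U) is unit, so U = 1.
No clause remains; Q is free.

P ↦ 1; Q ↦ 0; R ↦ 0; S ↦ 1; T ↦ 1; U ↦ 1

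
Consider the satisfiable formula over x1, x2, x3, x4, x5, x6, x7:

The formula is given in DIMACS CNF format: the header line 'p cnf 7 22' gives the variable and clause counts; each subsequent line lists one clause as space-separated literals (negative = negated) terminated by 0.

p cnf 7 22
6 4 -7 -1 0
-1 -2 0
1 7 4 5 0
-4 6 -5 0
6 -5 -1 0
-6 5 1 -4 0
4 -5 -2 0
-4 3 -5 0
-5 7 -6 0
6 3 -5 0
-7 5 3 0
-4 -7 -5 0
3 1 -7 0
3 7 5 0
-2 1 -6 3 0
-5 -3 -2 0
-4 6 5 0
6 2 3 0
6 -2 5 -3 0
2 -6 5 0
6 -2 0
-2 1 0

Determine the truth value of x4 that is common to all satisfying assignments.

Suppose x4 = True.
Try x1 = False.
Unit clause (¬x2) forces x2 = False.
Try x6 = True.
Unit clause (x5) forces x5 = True.
Unit clause (x3) forces x3 = True.
Unit clause (x7) forces x7 = True.
Now (¬x7) is unsatisfied and unit — conflict.
Undo x6 and try x6 = False.
Unit clause (¬x5) forces x5 = False.
Now (x5) is unsatisfied and unit — conflict.
Both values of x6 lead to a conflict.
Undo x1 and try x1 = True.
Unit clause (¬x2) forces x2 = False.
Try x6 = True.
Unit clause (x5) forces x5 = True.
Unit clause (x3) forces x3 = True.
Unit clause (x7) forces x7 = True.
Now (¬x7) is unsatisfied and unit — conflict.
Undo x6 and try x6 = False.
Unit clause (¬x5) forces x5 = False.
Now (x5) is unsatisfied and unit — conflict.
Both values of x6 lead to a conflict.
Both values of x1 lead to a conflict.
So every satisfying assignment has x4 = False.

False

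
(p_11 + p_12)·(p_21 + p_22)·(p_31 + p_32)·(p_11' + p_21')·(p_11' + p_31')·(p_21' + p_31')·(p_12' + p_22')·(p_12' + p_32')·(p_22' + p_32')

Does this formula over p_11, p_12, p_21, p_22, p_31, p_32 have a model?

Case p_11 = 1:
(p_21') alone gives p_21 = 0.
(p_22) alone gives p_22 = 1.
(p_31') alone gives p_31 = 0.
(p_32) alone gives p_32 = 1.
That conflicts with the unit clause (p_32').
That branch fails; take p_11 = 0 instead.
(p_12) alone gives p_12 = 1.
(p_22') alone gives p_22 = 0.
(p_21) alone gives p_21 = 1.
(p_31') alone gives p_31 = 0.
(p_32) alone gives p_32 = 1.
That conflicts with the unit clause (p_32').
Both values of p_11 lead to a conflict.
No assignment satisfies every clause.

Unsatisfiable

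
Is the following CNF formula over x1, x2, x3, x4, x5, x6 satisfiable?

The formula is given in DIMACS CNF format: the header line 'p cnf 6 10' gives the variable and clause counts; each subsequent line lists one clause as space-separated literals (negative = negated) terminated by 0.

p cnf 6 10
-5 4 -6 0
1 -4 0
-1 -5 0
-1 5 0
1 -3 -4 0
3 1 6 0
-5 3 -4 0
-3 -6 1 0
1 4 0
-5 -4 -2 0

Suppose x1 = True.
(¬x5) alone gives x5 = False.
But (x5) is also a unit clause — contradiction.
So x1 must be the other value — set x1 = False.
(¬x4) alone gives x4 = False.
But (x4) is also a unit clause — contradiction.
Neither x1 = True nor x1 = False works.
No assignment satisfies every clause.

No, unsatisfiable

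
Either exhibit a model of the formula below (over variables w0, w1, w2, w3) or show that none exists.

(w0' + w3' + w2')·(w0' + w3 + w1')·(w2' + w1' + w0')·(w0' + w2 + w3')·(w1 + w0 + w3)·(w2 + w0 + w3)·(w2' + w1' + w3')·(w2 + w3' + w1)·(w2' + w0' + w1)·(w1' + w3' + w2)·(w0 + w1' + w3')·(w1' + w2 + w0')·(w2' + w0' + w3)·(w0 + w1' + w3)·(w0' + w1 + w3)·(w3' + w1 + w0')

Suppose w0 = 0.
Suppose w1 = 0.
The clause (w3) is unit, so w3 = 1.
The clause (w2) is unit, so w2 = 1.
This assignment satisfies each clause.

w0: 0, w1: 0, w2: 1, w3: 1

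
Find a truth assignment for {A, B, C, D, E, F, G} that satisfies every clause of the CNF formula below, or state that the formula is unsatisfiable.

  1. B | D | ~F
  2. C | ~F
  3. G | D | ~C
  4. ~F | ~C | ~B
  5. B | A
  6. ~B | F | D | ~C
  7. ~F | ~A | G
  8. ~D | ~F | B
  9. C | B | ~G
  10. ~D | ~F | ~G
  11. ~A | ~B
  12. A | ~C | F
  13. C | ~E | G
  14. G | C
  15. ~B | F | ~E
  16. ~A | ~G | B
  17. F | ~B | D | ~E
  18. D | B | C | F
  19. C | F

A=1; B=0; C=1; D=1; E=0; F=0; G=0

Case C = 1:
Case G = 0:
From the singleton clause (D), D = 1.
Case F = 0:
From the singleton clause (A), A = 1.
From the singleton clause (~B), B = 0.
All clauses hold; E can take either value.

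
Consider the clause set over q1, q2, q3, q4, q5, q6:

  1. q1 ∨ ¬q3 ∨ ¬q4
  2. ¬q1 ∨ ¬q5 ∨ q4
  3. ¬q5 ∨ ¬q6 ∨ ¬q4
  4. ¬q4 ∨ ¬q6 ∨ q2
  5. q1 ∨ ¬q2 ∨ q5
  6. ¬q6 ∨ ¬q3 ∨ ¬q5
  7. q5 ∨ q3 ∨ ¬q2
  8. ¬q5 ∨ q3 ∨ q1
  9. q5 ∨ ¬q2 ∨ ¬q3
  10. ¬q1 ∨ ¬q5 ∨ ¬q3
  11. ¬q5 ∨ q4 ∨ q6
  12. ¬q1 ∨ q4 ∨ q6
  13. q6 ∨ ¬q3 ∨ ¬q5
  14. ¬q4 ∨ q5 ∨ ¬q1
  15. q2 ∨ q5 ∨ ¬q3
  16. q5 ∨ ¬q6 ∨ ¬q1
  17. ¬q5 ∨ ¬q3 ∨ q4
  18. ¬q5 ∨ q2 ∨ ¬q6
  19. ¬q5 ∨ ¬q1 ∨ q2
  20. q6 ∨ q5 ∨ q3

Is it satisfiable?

Yes

Suppose q1 = True.
Suppose q5 = True.
From the singleton clause (q4), q4 = True.
From the singleton clause (¬q6), q6 = False.
From the singleton clause (¬q3), q3 = False.
From the singleton clause (q2), q2 = True.
This assignment satisfies each clause.
A satisfying assignment: q1 ↦ True,  q2 ↦ True,  q3 ↦ False,  q4 ↦ True,  q5 ↦ True,  q6 ↦ False.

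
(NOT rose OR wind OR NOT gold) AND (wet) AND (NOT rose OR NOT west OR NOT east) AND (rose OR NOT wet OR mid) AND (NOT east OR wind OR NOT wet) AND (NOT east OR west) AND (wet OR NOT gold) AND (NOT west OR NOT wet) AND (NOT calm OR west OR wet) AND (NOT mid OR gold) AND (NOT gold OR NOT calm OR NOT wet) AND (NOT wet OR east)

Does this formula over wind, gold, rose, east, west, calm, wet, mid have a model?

Unit clause (wet) forces wet = true.
Unit clause (NOT west) forces west = false.
Unit clause (NOT east) forces east = false.
But (east) is also a unit clause — contradiction.
No assignment satisfies every clause.

Unsatisfiable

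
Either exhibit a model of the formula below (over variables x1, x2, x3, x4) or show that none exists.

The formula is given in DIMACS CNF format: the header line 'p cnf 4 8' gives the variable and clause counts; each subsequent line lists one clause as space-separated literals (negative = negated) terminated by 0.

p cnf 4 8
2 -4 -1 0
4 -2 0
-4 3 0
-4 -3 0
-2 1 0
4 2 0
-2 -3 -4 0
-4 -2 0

Try x4 = True.
The clause (x3) is unit, so x3 = True.
But (¬x3) is also a unit clause — contradiction.
So x4 must be the other value — set x4 = False.
The clause (¬x2) is unit, so x2 = False.
But (x2) is also a unit clause — contradiction.
Either choice for x4 ends in contradiction.

UNSATISFIABLE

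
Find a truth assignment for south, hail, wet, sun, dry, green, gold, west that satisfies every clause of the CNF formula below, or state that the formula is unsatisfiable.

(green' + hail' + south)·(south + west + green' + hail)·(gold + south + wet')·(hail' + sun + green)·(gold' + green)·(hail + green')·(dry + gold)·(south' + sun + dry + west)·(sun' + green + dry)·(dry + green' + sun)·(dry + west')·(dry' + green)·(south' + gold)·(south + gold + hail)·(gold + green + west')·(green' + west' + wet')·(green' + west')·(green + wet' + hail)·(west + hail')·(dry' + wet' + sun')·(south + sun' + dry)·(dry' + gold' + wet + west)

Case gold = 0:
The clause (dry) is unit, so dry = 1.
The clause (green) is unit, so green = 1.
The clause (hail) is unit, so hail = 1.
The clause (south) is unit, so south = 1.
Now (south') is unsatisfied and unit — conflict.
Undo gold and try gold = 1.
The clause (green) is unit, so green = 1.
The clause (hail) is unit, so hail = 1.
The clause (south) is unit, so south = 1.
The clause (west') is unit, so west = 0.
Now (west) is unsatisfied and unit — conflict.
Either choice for gold ends in contradiction.

UNSATISFIABLE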